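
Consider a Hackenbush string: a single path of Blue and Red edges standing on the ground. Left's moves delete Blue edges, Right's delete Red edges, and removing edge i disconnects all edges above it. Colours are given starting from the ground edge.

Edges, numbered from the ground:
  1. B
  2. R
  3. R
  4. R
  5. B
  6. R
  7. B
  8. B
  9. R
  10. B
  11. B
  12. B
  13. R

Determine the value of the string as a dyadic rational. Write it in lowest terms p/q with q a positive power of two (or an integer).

733/4096

val(B) = { 0 |  } → 1
val(BR) = { 0 | 1 } → 1/2
val(BRR) = { 0 | 1/2; 1 } → 1/4
val(BRRR) = { 0 | 1/4; 1/2; 1 } → 1/8
val(BRRRB) = { 0; 1/8 | 1/4; 1/2; 1 } → 3/16
val(BRRRBR) = { 0; 1/8 | 3/16; 1/4; 1/2; 1 } → 5/32
val(BRRRBRB) = { 0; 1/8; 5/32 | 3/16; 1/4; 1/2; 1 } → 11/64
val(BRRRBRBB) = { 0; 1/8; 5/32; 11/64 | 3/16; 1/4; 1/2; 1 } → 23/128
val(BRRRBRBBR) = { 0; 1/8; 5/32; 11/64 | 23/128; 3/16; 1/4; 1/2; 1 } → 45/256
val(BRRRBRBBRB) = { 0; 1/8; 5/32; 11/64; 45/256 | 23/128; 3/16; 1/4; 1/2; 1 } → 91/512
val(BRRRBRBBRBB) = { 0; 1/8; 5/32; 11/64; 45/256; 91/512 | 23/128; 3/16; 1/4; 1/2; 1 } → 183/1024
val(BRRRBRBBRBBB) = { 0; 1/8; 5/32; 11/64; 45/256; 91/512; 183/1024 | 23/128; 3/16; 1/4; 1/2; 1 } → 367/2048
val(BRRRBRBBRBBBR) = { 0; 1/8; 5/32; 11/64; 45/256; 91/512; 183/1024 | 367/2048; 23/128; 3/16; 1/4; 1/2; 1 } → 733/4096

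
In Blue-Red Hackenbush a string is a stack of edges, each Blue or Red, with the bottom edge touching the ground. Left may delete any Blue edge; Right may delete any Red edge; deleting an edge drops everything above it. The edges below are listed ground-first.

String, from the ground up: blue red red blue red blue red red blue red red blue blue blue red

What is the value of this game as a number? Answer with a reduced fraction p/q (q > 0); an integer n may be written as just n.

Build G(s[:k]) for k = 1..15, string s = blue red red blue red blue red red blue red red blue blue blue red.
b: Left { 0 }, Right { (no moves) } → simplest 1
br: Left { 0 }, Right { 1 } → simplest 1/2
brr: Left { 0 }, Right { 1/2; 1 } → simplest 1/4
brrb: Left { 0; 1/4 }, Right { 1/2; 1 } → simplest 3/8
brrbr: Left { 0; 1/4 }, Right { 3/8; 1/2; 1 } → simplest 5/16
brrbrb: Left { 0; 1/4; 5/16 }, Right { 3/8; 1/2; 1 } → simplest 11/32
brrbrbr: Left { 0; 1/4; 5/16 }, Right { 11/32; 3/8; 1/2; 1 } → simplest 21/64
brrbrbrr: Left { 0; 1/4; 5/16 }, Right { 21/64; 11/32; 3/8; 1/2; 1 } → simplest 41/128
brrbrbrrb: Left { 0; 1/4; 5/16; 41/128 }, Right { 21/64; 11/32; 3/8; 1/2; 1 } → simplest 83/256
brrbrbrrbr: Left { 0; 1/4; 5/16; 41/128 }, Right { 83/256; 21/64; 11/32; 3/8; 1/2; 1 } → simplest 165/512
brrbrbrrbrr: Left { 0; 1/4; 5/16; 41/128 }, Right { 165/512; 83/256; 21/64; 11/32; 3/8; 1/2; 1 } → simplest 329/1024
brrbrbrrbrrb: Left { 0; 1/4; 5/16; 41/128; 329/1024 }, Right { 165/512; 83/256; 21/64; 11/32; 3/8; 1/2; 1 } → simplest 659/2048
brrbrbrrbrrbb: Left { 0; 1/4; 5/16; 41/128; 329/1024; 659/2048 }, Right { 165/512; 83/256; 21/64; 11/32; 3/8; 1/2; 1 } → simplest 1319/4096
brrbrbrrbrrbbb: Left { 0; 1/4; 5/16; 41/128; 329/1024; 659/2048; 1319/4096 }, Right { 165/512; 83/256; 21/64; 11/32; 3/8; 1/2; 1 } → simplest 2639/8192
brrbrbrrbrrbbbr: Left { 0; 1/4; 5/16; 41/128; 329/1024; 659/2048; 1319/4096 }, Right { 2639/8192; 165/512; 83/256; 21/64; 11/32; 3/8; 1/2; 1 } → simplest 5277/16384

5277/16384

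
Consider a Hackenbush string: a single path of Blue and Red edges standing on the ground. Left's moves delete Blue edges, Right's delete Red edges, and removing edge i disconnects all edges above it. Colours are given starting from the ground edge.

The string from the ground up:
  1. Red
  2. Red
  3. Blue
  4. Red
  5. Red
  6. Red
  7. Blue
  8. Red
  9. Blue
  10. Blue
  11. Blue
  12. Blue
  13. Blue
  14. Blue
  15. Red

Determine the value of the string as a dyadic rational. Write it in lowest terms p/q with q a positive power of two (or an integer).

R: Left {  }, Right { 0 } -> simplest -1
RR: Left {  }, Right { -1; 0 } -> simplest -2
RRB: Left { -2 }, Right { -1; 0 } -> simplest -3/2
RRBR: Left { -2 }, Right { -3/2; -1; 0 } -> simplest -7/4
RRBRR: Left { -2 }, Right { -7/4; -3/2; -1; 0 } -> simplest -15/8
RRBRRR: Left { -2 }, Right { -15/8; -7/4; -3/2; -1; 0 } -> simplest -31/16
RRBRRRB: Left { -2; -31/16 }, Right { -15/8; -7/4; -3/2; -1; 0 } -> simplest -61/32
RRBRRRBR: Left { -2; -31/16 }, Right { -61/32; -15/8; -7/4; -3/2; -1; 0 } -> simplest -123/64
RRBRRRBRB: Left { -2; -31/16; -123/64 }, Right { -61/32; -15/8; -7/4; -3/2; -1; 0 } -> simplest -245/128
RRBRRRBRBB: Left { -2; -31/16; -123/64; -245/128 }, Right { -61/32; -15/8; -7/4; -3/2; -1; 0 } -> simplest -489/256
RRBRRRBRBBB: Left { -2; -31/16; -123/64; -245/128; -489/256 }, Right { -61/32; -15/8; -7/4; -3/2; -1; 0 } -> simplest -977/512
RRBRRRBRBBBB: Left { -2; -31/16; -123/64; -245/128; -489/256; -977/512 }, Right { -61/32; -15/8; -7/4; -3/2; -1; 0 } -> simplest -1953/1024
RRBRRRBRBBBBB: Left { -2; -31/16; -123/64; -245/128; -489/256; -977/512; -1953/1024 }, Right { -61/32; -15/8; -7/4; -3/2; -1; 0 } -> simplest -3905/2048
RRBRRRBRBBBBBB: Left { -2; -31/16; -123/64; -245/128; -489/256; -977/512; -1953/1024; -3905/2048 }, Right { -61/32; -15/8; -7/4; -3/2; -1; 0 } -> simplest -7809/4096
RRBRRRBRBBBBBBR: Left { -2; -31/16; -123/64; -245/128; -489/256; -977/512; -1953/1024; -3905/2048 }, Right { -7809/4096; -61/32; -15/8; -7/4; -3/2; -1; 0 } -> simplest -15619/8192

-15619/8192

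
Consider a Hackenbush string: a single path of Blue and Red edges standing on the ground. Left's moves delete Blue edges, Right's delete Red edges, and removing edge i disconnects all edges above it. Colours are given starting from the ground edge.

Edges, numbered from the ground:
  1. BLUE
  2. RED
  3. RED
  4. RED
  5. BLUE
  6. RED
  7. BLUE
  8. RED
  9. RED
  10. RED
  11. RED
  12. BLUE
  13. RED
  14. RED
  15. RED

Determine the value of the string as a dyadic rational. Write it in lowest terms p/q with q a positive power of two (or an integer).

2577/16384

Build v(s[:k]) for k = 1..15, string s = BLUE RED RED RED BLUE RED BLUE RED RED RED RED BLUE RED RED RED.
v(B) = { 0 | · } gives 1
v(BR) = { 0 | 1 } gives 1/2
v(BRR) = { 0 | 1/2; 1 } gives 1/4
v(BRRR) = { 0 | 1/4; 1/2; 1 } gives 1/8
v(BRRRB) = { 0; 1/8 | 1/4; 1/2; 1 } gives 3/16
v(BRRRBR) = { 0; 1/8 | 3/16; 1/4; 1/2; 1 } gives 5/32
v(BRRRBRB) = { 0; 1/8; 5/32 | 3/16; 1/4; 1/2; 1 } gives 11/64
v(BRRRBRBR) = { 0; 1/8; 5/32 | 11/64; 3/16; 1/4; 1/2; 1 } gives 21/128
v(BRRRBRBRR) = { 0; 1/8; 5/32 | 21/128; 11/64; 3/16; 1/4; 1/2; 1 } gives 41/256
v(BRRRBRBRRR) = { 0; 1/8; 5/32 | 41/256; 21/128; 11/64; 3/16; 1/4; 1/2; 1 } gives 81/512
v(BRRRBRBRRRR) = { 0; 1/8; 5/32 | 81/512; 41/256; 21/128; 11/64; 3/16; 1/4; 1/2; 1 } gives 161/1024
v(BRRRBRBRRRRB) = { 0; 1/8; 5/32; 161/1024 | 81/512; 41/256; 21/128; 11/64; 3/16; 1/4; 1/2; 1 } gives 323/2048
v(BRRRBRBRRRRBR) = { 0; 1/8; 5/32; 161/1024 | 323/2048; 81/512; 41/256; 21/128; 11/64; 3/16; 1/4; 1/2; 1 } gives 645/4096
v(BRRRBRBRRRRBRR) = { 0; 1/8; 5/32; 161/1024 | 645/4096; 323/2048; 81/512; 41/256; 21/128; 11/64; 3/16; 1/4; 1/2; 1 } gives 1289/8192
v(BRRRBRBRRRRBRRR) = { 0; 1/8; 5/32; 161/1024 | 1289/8192; 645/4096; 323/2048; 81/512; 41/256; 21/128; 11/64; 3/16; 1/4; 1/2; 1 } gives 2577/16384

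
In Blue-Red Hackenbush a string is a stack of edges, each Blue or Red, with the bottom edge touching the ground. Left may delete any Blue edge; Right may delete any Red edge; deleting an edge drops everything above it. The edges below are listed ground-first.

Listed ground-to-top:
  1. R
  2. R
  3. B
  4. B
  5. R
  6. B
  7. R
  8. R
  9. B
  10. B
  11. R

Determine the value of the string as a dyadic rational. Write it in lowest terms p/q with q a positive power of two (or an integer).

-691/512

edge 1 of 11 (R): { · | 0 } — -1
edge 2 of 11 (R): { · | -1; 0 } — -2
edge 3 of 11 (B): { -2 | -1; 0 } — -3/2
edge 4 of 11 (B): { -2; -3/2 | -1; 0 } — -5/4
edge 5 of 11 (R): { -2; -3/2 | -5/4; -1; 0 } — -11/8
edge 6 of 11 (B): { -2; -3/2; -11/8 | -5/4; -1; 0 } — -21/16
edge 7 of 11 (R): { -2; -3/2; -11/8 | -21/16; -5/4; -1; 0 } — -43/32
edge 8 of 11 (R): { -2; -3/2; -11/8 | -43/32; -21/16; -5/4; -1; 0 } — -87/64
edge 9 of 11 (B): { -2; -3/2; -11/8; -87/64 | -43/32; -21/16; -5/4; -1; 0 } — -173/128
edge 10 of 11 (B): { -2; -3/2; -11/8; -87/64; -173/128 | -43/32; -21/16; -5/4; -1; 0 } — -345/256
edge 11 of 11 (R): { -2; -3/2; -11/8; -87/64; -173/128 | -345/256; -43/32; -21/16; -5/4; -1; 0 } — -691/512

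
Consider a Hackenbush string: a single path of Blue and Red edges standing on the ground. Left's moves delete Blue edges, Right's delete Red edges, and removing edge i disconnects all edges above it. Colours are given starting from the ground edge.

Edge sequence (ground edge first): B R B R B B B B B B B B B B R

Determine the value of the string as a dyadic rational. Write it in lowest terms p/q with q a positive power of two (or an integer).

Build v(s[:k]) for k = 1..15, string s = B R B R B B B B B B B B B B R.
step 1: add B to get B; options L={ 0 } R={ — } gives 1
step 2: add R to get BR; options L={ 0 } R={ 1 } gives 1/2
step 3: add B to get BRB; options L={ 0 1/2 } R={ 1 } gives 3/4
step 4: add R to get BRBR; options L={ 0 1/2 } R={ 3/4 1 } gives 5/8
step 5: add B to get BRBRB; options L={ 0 1/2 5/8 } R={ 3/4 1 } gives 11/16
step 6: add B to get BRBRBB; options L={ 0 1/2 5/8 11/16 } R={ 3/4 1 } gives 23/32
step 7: add B to get BRBRBBB; options L={ 0 1/2 5/8 11/16 23/32 } R={ 3/4 1 } gives 47/64
step 8: add B to get BRBRBBBB; options L={ 0 1/2 5/8 11/16 23/32 47/64 } R={ 3/4 1 } gives 95/128
step 9: add B to get BRBRBBBBB; options L={ 0 1/2 5/8 11/16 23/32 47/64 95/128 } R={ 3/4 1 } gives 191/256
step 10: add B to get BRBRBBBBBB; options L={ 0 1/2 5/8 11/16 23/32 47/64 95/128 191/256 } R={ 3/4 1 } gives 383/512
step 11: add B to get BRBRBBBBBBB; options L={ 0 1/2 5/8 11/16 23/32 47/64 95/128 191/256 383/512 } R={ 3/4 1 } gives 767/1024
step 12: add B to get BRBRBBBBBBBB; options L={ 0 1/2 5/8 11/16 23/32 47/64 95/128 191/256 383/512 767/1024 } R={ 3/4 1 } gives 1535/2048
step 13: add B to get BRBRBBBBBBBBB; options L={ 0 1/2 5/8 11/16 23/32 47/64 95/128 191/256 383/512 767/1024 1535/2048 } R={ 3/4 1 } gives 3071/4096
step 14: add B to get BRBRBBBBBBBBBB; options L={ 0 1/2 5/8 11/16 23/32 47/64 95/128 191/256 383/512 767/1024 1535/2048 3071/4096 } R={ 3/4 1 } gives 6143/8192
step 15: add R to get BRBRBBBBBBBBBBR; options L={ 0 1/2 5/8 11/16 23/32 47/64 95/128 191/256 383/512 767/1024 1535/2048 3071/4096 } R={ 6143/8192 3/4 1 } gives 12285/16384

12285/16384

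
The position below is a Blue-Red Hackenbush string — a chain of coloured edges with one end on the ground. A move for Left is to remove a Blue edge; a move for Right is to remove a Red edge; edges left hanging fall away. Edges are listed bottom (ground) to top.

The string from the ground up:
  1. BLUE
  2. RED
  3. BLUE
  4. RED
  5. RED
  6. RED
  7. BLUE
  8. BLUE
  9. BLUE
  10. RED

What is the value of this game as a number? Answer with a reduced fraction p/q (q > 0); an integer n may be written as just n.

285/512

step 1: add BLUE to get B; options L={ 0 } R={ none } -> 1
step 2: add RED to get BR; options L={ 0 } R={ 1 } -> 1/2
step 3: add BLUE to get BRB; options L={ 0, 1/2 } R={ 1 } -> 3/4
step 4: add RED to get BRBR; options L={ 0, 1/2 } R={ 3/4, 1 } -> 5/8
step 5: add RED to get BRBRR; options L={ 0, 1/2 } R={ 5/8, 3/4, 1 } -> 9/16
step 6: add RED to get BRBRRR; options L={ 0, 1/2 } R={ 9/16, 5/8, 3/4, 1 } -> 17/32
step 7: add BLUE to get BRBRRRB; options L={ 0, 1/2, 17/32 } R={ 9/16, 5/8, 3/4, 1 } -> 35/64
step 8: add BLUE to get BRBRRRBB; options L={ 0, 1/2, 17/32, 35/64 } R={ 9/16, 5/8, 3/4, 1 } -> 71/128
step 9: add BLUE to get BRBRRRBBB; options L={ 0, 1/2, 17/32, 35/64, 71/128 } R={ 9/16, 5/8, 3/4, 1 } -> 143/256
step 10: add RED to get BRBRRRBBBR; options L={ 0, 1/2, 17/32, 35/64, 71/128 } R={ 143/256, 9/16, 5/8, 3/4, 1 } -> 285/512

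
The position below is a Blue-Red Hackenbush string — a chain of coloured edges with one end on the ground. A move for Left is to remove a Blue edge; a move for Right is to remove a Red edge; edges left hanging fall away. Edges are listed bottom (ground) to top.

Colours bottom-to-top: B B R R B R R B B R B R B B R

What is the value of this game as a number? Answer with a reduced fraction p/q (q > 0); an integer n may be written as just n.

10669/8192

1 of 15 · B · max L 0 · min R +∞ => 1
2 of 15 · BB · max L 1 · min R +∞ => 2
3 of 15 · BBR · max L 1 · min R 2 => 3/2
4 of 15 · BBRR · max L 1 · min R 3/2 => 5/4
5 of 15 · BBRRB · max L 5/4 · min R 3/2 => 11/8
6 of 15 · BBRRBR · max L 5/4 · min R 11/8 => 21/16
7 of 15 · BBRRBRR · max L 5/4 · min R 21/16 => 41/32
8 of 15 · BBRRBRRB · max L 41/32 · min R 21/16 => 83/64
9 of 15 · BBRRBRRBB · max L 83/64 · min R 21/16 => 167/128
10 of 15 · BBRRBRRBBR · max L 83/64 · min R 167/128 => 333/256
11 of 15 · BBRRBRRBBRB · max L 333/256 · min R 167/128 => 667/512
12 of 15 · BBRRBRRBBRBR · max L 333/256 · min R 667/512 => 1333/1024
13 of 15 · BBRRBRRBBRBRB · max L 1333/1024 · min R 667/512 => 2667/2048
14 of 15 · BBRRBRRBBRBRBB · max L 2667/2048 · min R 667/512 => 5335/4096
15 of 15 · BBRRBRRBBRBRBBR · max L 2667/2048 · min R 5335/4096 => 10669/8192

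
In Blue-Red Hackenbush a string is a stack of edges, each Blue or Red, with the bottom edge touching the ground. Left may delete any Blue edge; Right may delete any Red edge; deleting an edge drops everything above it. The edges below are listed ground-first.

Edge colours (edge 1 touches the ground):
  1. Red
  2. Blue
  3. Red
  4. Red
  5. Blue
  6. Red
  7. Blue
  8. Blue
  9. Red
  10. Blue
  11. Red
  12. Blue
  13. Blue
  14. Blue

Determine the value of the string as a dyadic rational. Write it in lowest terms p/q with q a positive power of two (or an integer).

edge 1 of 14 (Red): { — | 0 } so -1
edge 2 of 14 (Blue): { -1 | 0 } so -1/2
edge 3 of 14 (Red): { -1 | -1/2; 0 } so -3/4
edge 4 of 14 (Red): { -1 | -3/4; -1/2; 0 } so -7/8
edge 5 of 14 (Blue): { -1; -7/8 | -3/4; -1/2; 0 } so -13/16
edge 6 of 14 (Red): { -1; -7/8 | -13/16; -3/4; -1/2; 0 } so -27/32
edge 7 of 14 (Blue): { -1; -7/8; -27/32 | -13/16; -3/4; -1/2; 0 } so -53/64
edge 8 of 14 (Blue): { -1; -7/8; -27/32; -53/64 | -13/16; -3/4; -1/2; 0 } so -105/128
edge 9 of 14 (Red): { -1; -7/8; -27/32; -53/64 | -105/128; -13/16; -3/4; -1/2; 0 } so -211/256
edge 10 of 14 (Blue): { -1; -7/8; -27/32; -53/64; -211/256 | -105/128; -13/16; -3/4; -1/2; 0 } so -421/512
edge 11 of 14 (Red): { -1; -7/8; -27/32; -53/64; -211/256 | -421/512; -105/128; -13/16; -3/4; -1/2; 0 } so -843/1024
edge 12 of 14 (Blue): { -1; -7/8; -27/32; -53/64; -211/256; -843/1024 | -421/512; -105/128; -13/16; -3/4; -1/2; 0 } so -1685/2048
edge 13 of 14 (Blue): { -1; -7/8; -27/32; -53/64; -211/256; -843/1024; -1685/2048 | -421/512; -105/128; -13/16; -3/4; -1/2; 0 } so -3369/4096
edge 14 of 14 (Blue): { -1; -7/8; -27/32; -53/64; -211/256; -843/1024; -1685/2048; -3369/4096 | -421/512; -105/128; -13/16; -3/4; -1/2; 0 } so -6737/8192

-6737/8192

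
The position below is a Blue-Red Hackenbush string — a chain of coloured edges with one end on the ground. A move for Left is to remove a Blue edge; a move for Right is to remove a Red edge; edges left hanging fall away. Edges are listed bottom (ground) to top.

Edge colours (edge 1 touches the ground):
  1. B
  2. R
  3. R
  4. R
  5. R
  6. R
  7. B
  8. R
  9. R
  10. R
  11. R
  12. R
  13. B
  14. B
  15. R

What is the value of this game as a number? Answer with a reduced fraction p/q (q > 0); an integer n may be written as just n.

525/16384

edge 1 of 15 (B): { 0 | — } so 1
edge 2 of 15 (R): { 0 | 1 } so 1/2
edge 3 of 15 (R): { 0 | 1/2; 1 } so 1/4
edge 4 of 15 (R): { 0 | 1/4; 1/2; 1 } so 1/8
edge 5 of 15 (R): { 0 | 1/8; 1/4; 1/2; 1 } so 1/16
edge 6 of 15 (R): { 0 | 1/16; 1/8; 1/4; 1/2; 1 } so 1/32
edge 7 of 15 (B): { 0; 1/32 | 1/16; 1/8; 1/4; 1/2; 1 } so 3/64
edge 8 of 15 (R): { 0; 1/32 | 3/64; 1/16; 1/8; 1/4; 1/2; 1 } so 5/128
edge 9 of 15 (R): { 0; 1/32 | 5/128; 3/64; 1/16; 1/8; 1/4; 1/2; 1 } so 9/256
edge 10 of 15 (R): { 0; 1/32 | 9/256; 5/128; 3/64; 1/16; 1/8; 1/4; 1/2; 1 } so 17/512
edge 11 of 15 (R): { 0; 1/32 | 17/512; 9/256; 5/128; 3/64; 1/16; 1/8; 1/4; 1/2; 1 } so 33/1024
edge 12 of 15 (R): { 0; 1/32 | 33/1024; 17/512; 9/256; 5/128; 3/64; 1/16; 1/8; 1/4; 1/2; 1 } so 65/2048
edge 13 of 15 (B): { 0; 1/32; 65/2048 | 33/1024; 17/512; 9/256; 5/128; 3/64; 1/16; 1/8; 1/4; 1/2; 1 } so 131/4096
edge 14 of 15 (B): { 0; 1/32; 65/2048; 131/4096 | 33/1024; 17/512; 9/256; 5/128; 3/64; 1/16; 1/8; 1/4; 1/2; 1 } so 263/8192
edge 15 of 15 (R): { 0; 1/32; 65/2048; 131/4096 | 263/8192; 33/1024; 17/512; 9/256; 5/128; 3/64; 1/16; 1/8; 1/4; 1/2; 1 } so 525/16384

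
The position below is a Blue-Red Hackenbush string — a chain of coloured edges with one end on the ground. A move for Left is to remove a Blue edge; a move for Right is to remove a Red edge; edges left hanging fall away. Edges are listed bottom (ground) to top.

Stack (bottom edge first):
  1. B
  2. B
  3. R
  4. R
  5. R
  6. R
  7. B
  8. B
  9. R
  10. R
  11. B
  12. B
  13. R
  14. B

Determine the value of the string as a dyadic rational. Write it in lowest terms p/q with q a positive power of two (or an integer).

4507/4096

g_1 [B]  L=[0]  R=[·]  — 1
g_2 [BB]  L=[0, 1]  R=[·]  — 2
g_3 [BBR]  L=[0, 1]  R=[2]  — 3/2
g_4 [BBRR]  L=[0, 1]  R=[3/2, 2]  — 5/4
g_5 [BBRRR]  L=[0, 1]  R=[5/4, 3/2, 2]  — 9/8
g_6 [BBRRRR]  L=[0, 1]  R=[9/8, 5/4, 3/2, 2]  — 17/16
g_7 [BBRRRRB]  L=[0, 1, 17/16]  R=[9/8, 5/4, 3/2, 2]  — 35/32
g_8 [BBRRRRBB]  L=[0, 1, 17/16, 35/32]  R=[9/8, 5/4, 3/2, 2]  — 71/64
g_9 [BBRRRRBBR]  L=[0, 1, 17/16, 35/32]  R=[71/64, 9/8, 5/4, 3/2, 2]  — 141/128
g_10 [BBRRRRBBRR]  L=[0, 1, 17/16, 35/32]  R=[141/128, 71/64, 9/8, 5/4, 3/2, 2]  — 281/256
g_11 [BBRRRRBBRRB]  L=[0, 1, 17/16, 35/32, 281/256]  R=[141/128, 71/64, 9/8, 5/4, 3/2, 2]  — 563/512
g_12 [BBRRRRBBRRBB]  L=[0, 1, 17/16, 35/32, 281/256, 563/512]  R=[141/128, 71/64, 9/8, 5/4, 3/2, 2]  — 1127/1024
g_13 [BBRRRRBBRRBBR]  L=[0, 1, 17/16, 35/32, 281/256, 563/512]  R=[1127/1024, 141/128, 71/64, 9/8, 5/4, 3/2, 2]  — 2253/2048
g_14 [BBRRRRBBRRBBRB]  L=[0, 1, 17/16, 35/32, 281/256, 563/512, 2253/2048]  R=[1127/1024, 141/128, 71/64, 9/8, 5/4, 3/2, 2]  — 4507/4096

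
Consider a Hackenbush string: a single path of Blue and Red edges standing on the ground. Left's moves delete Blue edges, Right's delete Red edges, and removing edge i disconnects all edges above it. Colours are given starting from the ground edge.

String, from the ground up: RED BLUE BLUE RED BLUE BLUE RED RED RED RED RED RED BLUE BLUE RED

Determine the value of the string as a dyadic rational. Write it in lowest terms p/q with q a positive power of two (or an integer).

G_1 [R]  L=[∅]  R=[0]  ⇒ -1
G_2 [RB]  L=[-1]  R=[0]  ⇒ -1/2
G_3 [RBB]  L=[-1,-1/2]  R=[0]  ⇒ -1/4
G_4 [RBBR]  L=[-1,-1/2]  R=[-1/4,0]  ⇒ -3/8
G_5 [RBBRB]  L=[-1,-1/2,-3/8]  R=[-1/4,0]  ⇒ -5/16
G_6 [RBBRBB]  L=[-1,-1/2,-3/8,-5/16]  R=[-1/4,0]  ⇒ -9/32
G_7 [RBBRBBR]  L=[-1,-1/2,-3/8,-5/16]  R=[-9/32,-1/4,0]  ⇒ -19/64
G_8 [RBBRBBRR]  L=[-1,-1/2,-3/8,-5/16]  R=[-19/64,-9/32,-1/4,0]  ⇒ -39/128
G_9 [RBBRBBRRR]  L=[-1,-1/2,-3/8,-5/16]  R=[-39/128,-19/64,-9/32,-1/4,0]  ⇒ -79/256
G_10 [RBBRBBRRRR]  L=[-1,-1/2,-3/8,-5/16]  R=[-79/256,-39/128,-19/64,-9/32,-1/4,0]  ⇒ -159/512
G_11 [RBBRBBRRRRR]  L=[-1,-1/2,-3/8,-5/16]  R=[-159/512,-79/256,-39/128,-19/64,-9/32,-1/4,0]  ⇒ -319/1024
G_12 [RBBRBBRRRRRR]  L=[-1,-1/2,-3/8,-5/16]  R=[-319/1024,-159/512,-79/256,-39/128,-19/64,-9/32,-1/4,0]  ⇒ -639/2048
G_13 [RBBRBBRRRRRRB]  L=[-1,-1/2,-3/8,-5/16,-639/2048]  R=[-319/1024,-159/512,-79/256,-39/128,-19/64,-9/32,-1/4,0]  ⇒ -1277/4096
G_14 [RBBRBBRRRRRRBB]  L=[-1,-1/2,-3/8,-5/16,-639/2048,-1277/4096]  R=[-319/1024,-159/512,-79/256,-39/128,-19/64,-9/32,-1/4,0]  ⇒ -2553/8192
G_15 [RBBRBBRRRRRRBBR]  L=[-1,-1/2,-3/8,-5/16,-639/2048,-1277/4096]  R=[-2553/8192,-319/1024,-159/512,-79/256,-39/128,-19/64,-9/32,-1/4,0]  ⇒ -5107/16384

-5107/16384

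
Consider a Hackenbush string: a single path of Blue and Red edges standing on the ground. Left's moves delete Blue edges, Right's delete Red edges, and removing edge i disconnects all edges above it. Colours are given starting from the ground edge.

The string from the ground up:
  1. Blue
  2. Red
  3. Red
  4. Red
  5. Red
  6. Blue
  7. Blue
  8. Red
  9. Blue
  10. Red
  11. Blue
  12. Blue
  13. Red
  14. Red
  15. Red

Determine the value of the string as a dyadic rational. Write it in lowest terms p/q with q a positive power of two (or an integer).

1713/16384

B: Left { 0 }, Right { — } => simplest 1
BR: Left { 0 }, Right { 1 } => simplest 1/2
BRR: Left { 0 }, Right { 1/2, 1 } => simplest 1/4
BRRR: Left { 0 }, Right { 1/4, 1/2, 1 } => simplest 1/8
BRRRR: Left { 0 }, Right { 1/8, 1/4, 1/2, 1 } => simplest 1/16
BRRRRB: Left { 0, 1/16 }, Right { 1/8, 1/4, 1/2, 1 } => simplest 3/32
BRRRRBB: Left { 0, 1/16, 3/32 }, Right { 1/8, 1/4, 1/2, 1 } => simplest 7/64
BRRRRBBR: Left { 0, 1/16, 3/32 }, Right { 7/64, 1/8, 1/4, 1/2, 1 } => simplest 13/128
BRRRRBBRB: Left { 0, 1/16, 3/32, 13/128 }, Right { 7/64, 1/8, 1/4, 1/2, 1 } => simplest 27/256
BRRRRBBRBR: Left { 0, 1/16, 3/32, 13/128 }, Right { 27/256, 7/64, 1/8, 1/4, 1/2, 1 } => simplest 53/512
BRRRRBBRBRB: Left { 0, 1/16, 3/32, 13/128, 53/512 }, Right { 27/256, 7/64, 1/8, 1/4, 1/2, 1 } => simplest 107/1024
BRRRRBBRBRBB: Left { 0, 1/16, 3/32, 13/128, 53/512, 107/1024 }, Right { 27/256, 7/64, 1/8, 1/4, 1/2, 1 } => simplest 215/2048
BRRRRBBRBRBBR: Left { 0, 1/16, 3/32, 13/128, 53/512, 107/1024 }, Right { 215/2048, 27/256, 7/64, 1/8, 1/4, 1/2, 1 } => simplest 429/4096
BRRRRBBRBRBBRR: Left { 0, 1/16, 3/32, 13/128, 53/512, 107/1024 }, Right { 429/4096, 215/2048, 27/256, 7/64, 1/8, 1/4, 1/2, 1 } => simplest 857/8192
BRRRRBBRBRBBRRR: Left { 0, 1/16, 3/32, 13/128, 53/512, 107/1024 }, Right { 857/8192, 429/4096, 215/2048, 27/256, 7/64, 1/8, 1/4, 1/2, 1 } => simplest 1713/16384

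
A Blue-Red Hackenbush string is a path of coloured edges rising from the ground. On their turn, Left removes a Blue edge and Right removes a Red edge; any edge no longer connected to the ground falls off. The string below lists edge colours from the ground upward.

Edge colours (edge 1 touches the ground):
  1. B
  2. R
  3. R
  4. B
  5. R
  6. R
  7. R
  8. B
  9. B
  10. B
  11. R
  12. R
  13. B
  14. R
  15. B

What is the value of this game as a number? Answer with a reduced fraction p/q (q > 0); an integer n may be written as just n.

Build value(s[:k]) for k = 1..15, string s = B R R B R R R B B B R R B R B.
edge 1 of 15 (B): { 0 | none } → 1
edge 2 of 15 (R): { 0 | 1 } → 1/2
edge 3 of 15 (R): { 0 | 1/2, 1 } → 1/4
edge 4 of 15 (B): { 0, 1/4 | 1/2, 1 } → 3/8
edge 5 of 15 (R): { 0, 1/4 | 3/8, 1/2, 1 } → 5/16
edge 6 of 15 (R): { 0, 1/4 | 5/16, 3/8, 1/2, 1 } → 9/32
edge 7 of 15 (R): { 0, 1/4 | 9/32, 5/16, 3/8, 1/2, 1 } → 17/64
edge 8 of 15 (B): { 0, 1/4, 17/64 | 9/32, 5/16, 3/8, 1/2, 1 } → 35/128
edge 9 of 15 (B): { 0, 1/4, 17/64, 35/128 | 9/32, 5/16, 3/8, 1/2, 1 } → 71/256
edge 10 of 15 (B): { 0, 1/4, 17/64, 35/128, 71/256 | 9/32, 5/16, 3/8, 1/2, 1 } → 143/512
edge 11 of 15 (R): { 0, 1/4, 17/64, 35/128, 71/256 | 143/512, 9/32, 5/16, 3/8, 1/2, 1 } → 285/1024
edge 12 of 15 (R): { 0, 1/4, 17/64, 35/128, 71/256 | 285/1024, 143/512, 9/32, 5/16, 3/8, 1/2, 1 } → 569/2048
edge 13 of 15 (B): { 0, 1/4, 17/64, 35/128, 71/256, 569/2048 | 285/1024, 143/512, 9/32, 5/16, 3/8, 1/2, 1 } → 1139/4096
edge 14 of 15 (R): { 0, 1/4, 17/64, 35/128, 71/256, 569/2048 | 1139/4096, 285/1024, 143/512, 9/32, 5/16, 3/8, 1/2, 1 } → 2277/8192
edge 15 of 15 (B): { 0, 1/4, 17/64, 35/128, 71/256, 569/2048, 2277/8192 | 1139/4096, 285/1024, 143/512, 9/32, 5/16, 3/8, 1/2, 1 } → 4555/16384

4555/16384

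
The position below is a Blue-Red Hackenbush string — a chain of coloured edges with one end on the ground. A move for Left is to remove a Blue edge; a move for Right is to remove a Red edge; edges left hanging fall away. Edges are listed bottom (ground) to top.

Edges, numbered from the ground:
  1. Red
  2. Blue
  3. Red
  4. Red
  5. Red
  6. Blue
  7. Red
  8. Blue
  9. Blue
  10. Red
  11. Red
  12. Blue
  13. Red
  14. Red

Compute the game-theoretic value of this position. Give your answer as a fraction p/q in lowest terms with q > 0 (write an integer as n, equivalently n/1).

R: Left { — }, Right { 0 } -> simplest -1
RB: Left { -1 }, Right { 0 } -> simplest -1/2
RBR: Left { -1 }, Right { -1/2,0 } -> simplest -3/4
RBRR: Left { -1 }, Right { -3/4,-1/2,0 } -> simplest -7/8
RBRRR: Left { -1 }, Right { -7/8,-3/4,-1/2,0 } -> simplest -15/16
RBRRRB: Left { -1,-15/16 }, Right { -7/8,-3/4,-1/2,0 } -> simplest -29/32
RBRRRBR: Left { -1,-15/16 }, Right { -29/32,-7/8,-3/4,-1/2,0 } -> simplest -59/64
RBRRRBRB: Left { -1,-15/16,-59/64 }, Right { -29/32,-7/8,-3/4,-1/2,0 } -> simplest -117/128
RBRRRBRBB: Left { -1,-15/16,-59/64,-117/128 }, Right { -29/32,-7/8,-3/4,-1/2,0 } -> simplest -233/256
RBRRRBRBBR: Left { -1,-15/16,-59/64,-117/128 }, Right { -233/256,-29/32,-7/8,-3/4,-1/2,0 } -> simplest -467/512
RBRRRBRBBRR: Left { -1,-15/16,-59/64,-117/128 }, Right { -467/512,-233/256,-29/32,-7/8,-3/4,-1/2,0 } -> simplest -935/1024
RBRRRBRBBRRB: Left { -1,-15/16,-59/64,-117/128,-935/1024 }, Right { -467/512,-233/256,-29/32,-7/8,-3/4,-1/2,0 } -> simplest -1869/2048
RBRRRBRBBRRBR: Left { -1,-15/16,-59/64,-117/128,-935/1024 }, Right { -1869/2048,-467/512,-233/256,-29/32,-7/8,-3/4,-1/2,0 } -> simplest -3739/4096
RBRRRBRBBRRBRR: Left { -1,-15/16,-59/64,-117/128,-935/1024 }, Right { -3739/4096,-1869/2048,-467/512,-233/256,-29/32,-7/8,-3/4,-1/2,0 } -> simplest -7479/8192

-7479/8192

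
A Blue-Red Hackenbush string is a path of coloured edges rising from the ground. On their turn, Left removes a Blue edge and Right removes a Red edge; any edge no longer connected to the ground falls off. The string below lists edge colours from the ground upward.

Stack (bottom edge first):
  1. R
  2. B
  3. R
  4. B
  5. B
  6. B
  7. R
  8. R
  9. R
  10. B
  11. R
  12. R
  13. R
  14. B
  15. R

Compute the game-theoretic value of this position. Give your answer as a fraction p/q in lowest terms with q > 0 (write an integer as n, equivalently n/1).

-9147/16384

v(R) = { ∅ | 0 } gives -1
v(RB) = { -1 | 0 } gives -1/2
v(RBR) = { -1 | -1/2, 0 } gives -3/4
v(RBRB) = { -1, -3/4 | -1/2, 0 } gives -5/8
v(RBRBB) = { -1, -3/4, -5/8 | -1/2, 0 } gives -9/16
v(RBRBBB) = { -1, -3/4, -5/8, -9/16 | -1/2, 0 } gives -17/32
v(RBRBBBR) = { -1, -3/4, -5/8, -9/16 | -17/32, -1/2, 0 } gives -35/64
v(RBRBBBRR) = { -1, -3/4, -5/8, -9/16 | -35/64, -17/32, -1/2, 0 } gives -71/128
v(RBRBBBRRR) = { -1, -3/4, -5/8, -9/16 | -71/128, -35/64, -17/32, -1/2, 0 } gives -143/256
v(RBRBBBRRRB) = { -1, -3/4, -5/8, -9/16, -143/256 | -71/128, -35/64, -17/32, -1/2, 0 } gives -285/512
v(RBRBBBRRRBR) = { -1, -3/4, -5/8, -9/16, -143/256 | -285/512, -71/128, -35/64, -17/32, -1/2, 0 } gives -571/1024
v(RBRBBBRRRBRR) = { -1, -3/4, -5/8, -9/16, -143/256 | -571/1024, -285/512, -71/128, -35/64, -17/32, -1/2, 0 } gives -1143/2048
v(RBRBBBRRRBRRR) = { -1, -3/4, -5/8, -9/16, -143/256 | -1143/2048, -571/1024, -285/512, -71/128, -35/64, -17/32, -1/2, 0 } gives -2287/4096
v(RBRBBBRRRBRRRB) = { -1, -3/4, -5/8, -9/16, -143/256, -2287/4096 | -1143/2048, -571/1024, -285/512, -71/128, -35/64, -17/32, -1/2, 0 } gives -4573/8192
v(RBRBBBRRRBRRRBR) = { -1, -3/4, -5/8, -9/16, -143/256, -2287/4096 | -4573/8192, -1143/2048, -571/1024, -285/512, -71/128, -35/64, -17/32, -1/2, 0 } gives -9147/16384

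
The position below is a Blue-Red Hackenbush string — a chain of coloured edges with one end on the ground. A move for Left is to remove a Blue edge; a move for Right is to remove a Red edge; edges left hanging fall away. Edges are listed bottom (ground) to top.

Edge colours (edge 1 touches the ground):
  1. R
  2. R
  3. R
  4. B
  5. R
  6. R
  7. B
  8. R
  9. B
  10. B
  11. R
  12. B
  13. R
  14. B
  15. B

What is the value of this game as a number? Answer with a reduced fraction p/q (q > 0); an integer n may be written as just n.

-11561/4096

g(R) = {  | 0 } so -1
g(RR) = {  | -1 0 } so -2
g(RRR) = {  | -2 -1 0 } so -3
g(RRRB) = { -3 | -2 -1 0 } so -5/2
g(RRRBR) = { -3 | -5/2 -2 -1 0 } so -11/4
g(RRRBRR) = { -3 | -11/4 -5/2 -2 -1 0 } so -23/8
g(RRRBRRB) = { -3 -23/8 | -11/4 -5/2 -2 -1 0 } so -45/16
g(RRRBRRBR) = { -3 -23/8 | -45/16 -11/4 -5/2 -2 -1 0 } so -91/32
g(RRRBRRBRB) = { -3 -23/8 -91/32 | -45/16 -11/4 -5/2 -2 -1 0 } so -181/64
g(RRRBRRBRBB) = { -3 -23/8 -91/32 -181/64 | -45/16 -11/4 -5/2 -2 -1 0 } so -361/128
g(RRRBRRBRBBR) = { -3 -23/8 -91/32 -181/64 | -361/128 -45/16 -11/4 -5/2 -2 -1 0 } so -723/256
g(RRRBRRBRBBRB) = { -3 -23/8 -91/32 -181/64 -723/256 | -361/128 -45/16 -11/4 -5/2 -2 -1 0 } so -1445/512
g(RRRBRRBRBBRBR) = { -3 -23/8 -91/32 -181/64 -723/256 | -1445/512 -361/128 -45/16 -11/4 -5/2 -2 -1 0 } so -2891/1024
g(RRRBRRBRBBRBRB) = { -3 -23/8 -91/32 -181/64 -723/256 -2891/1024 | -1445/512 -361/128 -45/16 -11/4 -5/2 -2 -1 0 } so -5781/2048
g(RRRBRRBRBBRBRBB) = { -3 -23/8 -91/32 -181/64 -723/256 -2891/1024 -5781/2048 | -1445/512 -361/128 -45/16 -11/4 -5/2 -2 -1 0 } so -11561/4096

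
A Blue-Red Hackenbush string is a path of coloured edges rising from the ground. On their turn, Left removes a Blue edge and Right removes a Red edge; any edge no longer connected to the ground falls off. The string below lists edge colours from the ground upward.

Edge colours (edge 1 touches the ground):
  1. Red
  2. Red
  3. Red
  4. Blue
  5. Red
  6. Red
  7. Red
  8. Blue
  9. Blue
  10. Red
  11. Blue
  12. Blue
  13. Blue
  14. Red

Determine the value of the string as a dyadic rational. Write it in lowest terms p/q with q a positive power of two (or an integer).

Prefix values for Red Red Red Blue Red Red Red Blue Blue Red Blue Blue Blue Red via {L|R} + simplicity:
g(R) = {  | 0 } — -1
g(RR) = {  | -1 0 } — -2
g(RRR) = {  | -2 -1 0 } — -3
g(RRRB) = { -3 | -2 -1 0 } — -5/2
g(RRRBR) = { -3 | -5/2 -2 -1 0 } — -11/4
g(RRRBRR) = { -3 | -11/4 -5/2 -2 -1 0 } — -23/8
g(RRRBRRR) = { -3 | -23/8 -11/4 -5/2 -2 -1 0 } — -47/16
g(RRRBRRRB) = { -3 -47/16 | -23/8 -11/4 -5/2 -2 -1 0 } — -93/32
g(RRRBRRRBB) = { -3 -47/16 -93/32 | -23/8 -11/4 -5/2 -2 -1 0 } — -185/64
g(RRRBRRRBBR) = { -3 -47/16 -93/32 | -185/64 -23/8 -11/4 -5/2 -2 -1 0 } — -371/128
g(RRRBRRRBBRB) = { -3 -47/16 -93/32 -371/128 | -185/64 -23/8 -11/4 -5/2 -2 -1 0 } — -741/256
g(RRRBRRRBBRBB) = { -3 -47/16 -93/32 -371/128 -741/256 | -185/64 -23/8 -11/4 -5/2 -2 -1 0 } — -1481/512
g(RRRBRRRBBRBBB) = { -3 -47/16 -93/32 -371/128 -741/256 -1481/512 | -185/64 -23/8 -11/4 -5/2 -2 -1 0 } — -2961/1024
g(RRRBRRRBBRBBBR) = { -3 -47/16 -93/32 -371/128 -741/256 -1481/512 | -2961/1024 -185/64 -23/8 -11/4 -5/2 -2 -1 0 } — -5923/2048

-5923/2048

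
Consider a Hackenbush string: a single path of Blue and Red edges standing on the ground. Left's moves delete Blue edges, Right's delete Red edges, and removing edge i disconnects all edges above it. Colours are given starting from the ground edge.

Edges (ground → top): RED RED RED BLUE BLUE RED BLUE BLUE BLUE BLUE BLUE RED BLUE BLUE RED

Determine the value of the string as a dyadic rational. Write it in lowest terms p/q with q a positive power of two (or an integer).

-9235/4096

edge 1 of 15 (RED): { · | 0 } => -1
edge 2 of 15 (RED): { · | -1; 0 } => -2
edge 3 of 15 (RED): { · | -2; -1; 0 } => -3
edge 4 of 15 (BLUE): { -3 | -2; -1; 0 } => -5/2
edge 5 of 15 (BLUE): { -3; -5/2 | -2; -1; 0 } => -9/4
edge 6 of 15 (RED): { -3; -5/2 | -9/4; -2; -1; 0 } => -19/8
edge 7 of 15 (BLUE): { -3; -5/2; -19/8 | -9/4; -2; -1; 0 } => -37/16
edge 8 of 15 (BLUE): { -3; -5/2; -19/8; -37/16 | -9/4; -2; -1; 0 } => -73/32
edge 9 of 15 (BLUE): { -3; -5/2; -19/8; -37/16; -73/32 | -9/4; -2; -1; 0 } => -145/64
edge 10 of 15 (BLUE): { -3; -5/2; -19/8; -37/16; -73/32; -145/64 | -9/4; -2; -1; 0 } => -289/128
edge 11 of 15 (BLUE): { -3; -5/2; -19/8; -37/16; -73/32; -145/64; -289/128 | -9/4; -2; -1; 0 } => -577/256
edge 12 of 15 (RED): { -3; -5/2; -19/8; -37/16; -73/32; -145/64; -289/128 | -577/256; -9/4; -2; -1; 0 } => -1155/512
edge 13 of 15 (BLUE): { -3; -5/2; -19/8; -37/16; -73/32; -145/64; -289/128; -1155/512 | -577/256; -9/4; -2; -1; 0 } => -2309/1024
edge 14 of 15 (BLUE): { -3; -5/2; -19/8; -37/16; -73/32; -145/64; -289/128; -1155/512; -2309/1024 | -577/256; -9/4; -2; -1; 0 } => -4617/2048
edge 15 of 15 (RED): { -3; -5/2; -19/8; -37/16; -73/32; -145/64; -289/128; -1155/512; -2309/1024 | -4617/2048; -577/256; -9/4; -2; -1; 0 } => -9235/4096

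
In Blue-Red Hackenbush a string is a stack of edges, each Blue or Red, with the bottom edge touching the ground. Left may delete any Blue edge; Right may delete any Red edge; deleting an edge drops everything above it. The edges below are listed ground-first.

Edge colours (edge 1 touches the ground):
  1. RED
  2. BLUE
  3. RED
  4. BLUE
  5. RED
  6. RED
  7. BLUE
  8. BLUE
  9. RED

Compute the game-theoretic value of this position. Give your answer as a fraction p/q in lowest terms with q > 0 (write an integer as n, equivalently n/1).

-179/256

Build g(s[:k]) for k = 1..9, string s = RED BLUE RED BLUE RED RED BLUE BLUE RED.
edge 1 of 9 (RED): { — | 0 } ⇒ -1
edge 2 of 9 (BLUE): { -1 | 0 } ⇒ -1/2
edge 3 of 9 (RED): { -1 | -1/2, 0 } ⇒ -3/4
edge 4 of 9 (BLUE): { -1, -3/4 | -1/2, 0 } ⇒ -5/8
edge 5 of 9 (RED): { -1, -3/4 | -5/8, -1/2, 0 } ⇒ -11/16
edge 6 of 9 (RED): { -1, -3/4 | -11/16, -5/8, -1/2, 0 } ⇒ -23/32
edge 7 of 9 (BLUE): { -1, -3/4, -23/32 | -11/16, -5/8, -1/2, 0 } ⇒ -45/64
edge 8 of 9 (BLUE): { -1, -3/4, -23/32, -45/64 | -11/16, -5/8, -1/2, 0 } ⇒ -89/128
edge 9 of 9 (RED): { -1, -3/4, -23/32, -45/64 | -89/128, -11/16, -5/8, -1/2, 0 } ⇒ -179/256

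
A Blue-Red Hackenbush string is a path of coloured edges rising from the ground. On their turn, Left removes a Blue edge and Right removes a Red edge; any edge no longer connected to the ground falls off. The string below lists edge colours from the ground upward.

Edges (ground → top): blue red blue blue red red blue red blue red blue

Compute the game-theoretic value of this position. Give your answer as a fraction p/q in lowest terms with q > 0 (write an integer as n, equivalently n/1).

811/1024

Prefix values for blue red blue blue red red blue red blue red blue via {L|R} + simplicity:
value(b) = { 0 | (no moves) } = 1
value(br) = { 0 | 1 } = 1/2
value(brb) = { 0 1/2 | 1 } = 3/4
value(brbb) = { 0 1/2 3/4 | 1 } = 7/8
value(brbbr) = { 0 1/2 3/4 | 7/8 1 } = 13/16
value(brbbrr) = { 0 1/2 3/4 | 13/16 7/8 1 } = 25/32
value(brbbrrb) = { 0 1/2 3/4 25/32 | 13/16 7/8 1 } = 51/64
value(brbbrrbr) = { 0 1/2 3/4 25/32 | 51/64 13/16 7/8 1 } = 101/128
value(brbbrrbrb) = { 0 1/2 3/4 25/32 101/128 | 51/64 13/16 7/8 1 } = 203/256
value(brbbrrbrbr) = { 0 1/2 3/4 25/32 101/128 | 203/256 51/64 13/16 7/8 1 } = 405/512
value(brbbrrbrbrb) = { 0 1/2 3/4 25/32 101/128 405/512 | 203/256 51/64 13/16 7/8 1 } = 811/1024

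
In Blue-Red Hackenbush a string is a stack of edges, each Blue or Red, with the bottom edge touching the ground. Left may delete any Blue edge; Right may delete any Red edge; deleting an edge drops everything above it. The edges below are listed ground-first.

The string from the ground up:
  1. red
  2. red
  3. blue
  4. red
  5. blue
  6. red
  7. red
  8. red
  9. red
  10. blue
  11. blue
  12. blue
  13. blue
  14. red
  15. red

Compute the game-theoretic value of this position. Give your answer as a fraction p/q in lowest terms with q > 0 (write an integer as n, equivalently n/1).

-14215/8192

edge 1 of 15 (red): { ∅ | 0 } = -1
edge 2 of 15 (red): { ∅ | -1; 0 } = -2
edge 3 of 15 (blue): { -2 | -1; 0 } = -3/2
edge 4 of 15 (red): { -2 | -3/2; -1; 0 } = -7/4
edge 5 of 15 (blue): { -2; -7/4 | -3/2; -1; 0 } = -13/8
edge 6 of 15 (red): { -2; -7/4 | -13/8; -3/2; -1; 0 } = -27/16
edge 7 of 15 (red): { -2; -7/4 | -27/16; -13/8; -3/2; -1; 0 } = -55/32
edge 8 of 15 (red): { -2; -7/4 | -55/32; -27/16; -13/8; -3/2; -1; 0 } = -111/64
edge 9 of 15 (red): { -2; -7/4 | -111/64; -55/32; -27/16; -13/8; -3/2; -1; 0 } = -223/128
edge 10 of 15 (blue): { -2; -7/4; -223/128 | -111/64; -55/32; -27/16; -13/8; -3/2; -1; 0 } = -445/256
edge 11 of 15 (blue): { -2; -7/4; -223/128; -445/256 | -111/64; -55/32; -27/16; -13/8; -3/2; -1; 0 } = -889/512
edge 12 of 15 (blue): { -2; -7/4; -223/128; -445/256; -889/512 | -111/64; -55/32; -27/16; -13/8; -3/2; -1; 0 } = -1777/1024
edge 13 of 15 (blue): { -2; -7/4; -223/128; -445/256; -889/512; -1777/1024 | -111/64; -55/32; -27/16; -13/8; -3/2; -1; 0 } = -3553/2048
edge 14 of 15 (red): { -2; -7/4; -223/128; -445/256; -889/512; -1777/1024 | -3553/2048; -111/64; -55/32; -27/16; -13/8; -3/2; -1; 0 } = -7107/4096
edge 15 of 15 (red): { -2; -7/4; -223/128; -445/256; -889/512; -1777/1024 | -7107/4096; -3553/2048; -111/64; -55/32; -27/16; -13/8; -3/2; -1; 0 } = -14215/8192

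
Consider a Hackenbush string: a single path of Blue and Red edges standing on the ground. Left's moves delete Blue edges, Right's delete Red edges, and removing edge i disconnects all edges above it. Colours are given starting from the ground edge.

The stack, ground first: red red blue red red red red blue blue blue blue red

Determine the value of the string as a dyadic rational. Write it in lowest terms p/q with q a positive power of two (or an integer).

value_1 [r]  L=[—]  R=[0]  gives -1
value_2 [rr]  L=[—]  R=[-1,0]  gives -2
value_3 [rrb]  L=[-2]  R=[-1,0]  gives -3/2
value_4 [rrbr]  L=[-2]  R=[-3/2,-1,0]  gives -7/4
value_5 [rrbrr]  L=[-2]  R=[-7/4,-3/2,-1,0]  gives -15/8
value_6 [rrbrrr]  L=[-2]  R=[-15/8,-7/4,-3/2,-1,0]  gives -31/16
value_7 [rrbrrrr]  L=[-2]  R=[-31/16,-15/8,-7/4,-3/2,-1,0]  gives -63/32
value_8 [rrbrrrrb]  L=[-2,-63/32]  R=[-31/16,-15/8,-7/4,-3/2,-1,0]  gives -125/64
value_9 [rrbrrrrbb]  L=[-2,-63/32,-125/64]  R=[-31/16,-15/8,-7/4,-3/2,-1,0]  gives -249/128
value_10 [rrbrrrrbbb]  L=[-2,-63/32,-125/64,-249/128]  R=[-31/16,-15/8,-7/4,-3/2,-1,0]  gives -497/256
value_11 [rrbrrrrbbbb]  L=[-2,-63/32,-125/64,-249/128,-497/256]  R=[-31/16,-15/8,-7/4,-3/2,-1,0]  gives -993/512
value_12 [rrbrrrrbbbbr]  L=[-2,-63/32,-125/64,-249/128,-497/256]  R=[-993/512,-31/16,-15/8,-7/4,-3/2,-1,0]  gives -1987/1024

-1987/1024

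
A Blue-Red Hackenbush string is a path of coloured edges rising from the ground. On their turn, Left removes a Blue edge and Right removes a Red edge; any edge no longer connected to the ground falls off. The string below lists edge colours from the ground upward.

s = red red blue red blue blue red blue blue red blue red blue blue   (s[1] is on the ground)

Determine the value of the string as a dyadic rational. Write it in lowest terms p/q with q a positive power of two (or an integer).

-6441/4096

step 1: add red to get r; options L={ — } R={ 0 } ⇒ -1
step 2: add red to get rr; options L={ — } R={ -1 0 } ⇒ -2
step 3: add blue to get rrb; options L={ -2 } R={ -1 0 } ⇒ -3/2
step 4: add red to get rrbr; options L={ -2 } R={ -3/2 -1 0 } ⇒ -7/4
step 5: add blue to get rrbrb; options L={ -2 -7/4 } R={ -3/2 -1 0 } ⇒ -13/8
step 6: add blue to get rrbrbb; options L={ -2 -7/4 -13/8 } R={ -3/2 -1 0 } ⇒ -25/16
step 7: add red to get rrbrbbr; options L={ -2 -7/4 -13/8 } R={ -25/16 -3/2 -1 0 } ⇒ -51/32
step 8: add blue to get rrbrbbrb; options L={ -2 -7/4 -13/8 -51/32 } R={ -25/16 -3/2 -1 0 } ⇒ -101/64
step 9: add blue to get rrbrbbrbb; options L={ -2 -7/4 -13/8 -51/32 -101/64 } R={ -25/16 -3/2 -1 0 } ⇒ -201/128
step 10: add red to get rrbrbbrbbr; options L={ -2 -7/4 -13/8 -51/32 -101/64 } R={ -201/128 -25/16 -3/2 -1 0 } ⇒ -403/256
step 11: add blue to get rrbrbbrbbrb; options L={ -2 -7/4 -13/8 -51/32 -101/64 -403/256 } R={ -201/128 -25/16 -3/2 -1 0 } ⇒ -805/512
step 12: add red to get rrbrbbrbbrbr; options L={ -2 -7/4 -13/8 -51/32 -101/64 -403/256 } R={ -805/512 -201/128 -25/16 -3/2 -1 0 } ⇒ -1611/1024
step 13: add blue to get rrbrbbrbbrbrb; options L={ -2 -7/4 -13/8 -51/32 -101/64 -403/256 -1611/1024 } R={ -805/512 -201/128 -25/16 -3/2 -1 0 } ⇒ -3221/2048
step 14: add blue to get rrbrbbrbbrbrbb; options L={ -2 -7/4 -13/8 -51/32 -101/64 -403/256 -1611/1024 -3221/2048 } R={ -805/512 -201/128 -25/16 -3/2 -1 0 } ⇒ -6441/4096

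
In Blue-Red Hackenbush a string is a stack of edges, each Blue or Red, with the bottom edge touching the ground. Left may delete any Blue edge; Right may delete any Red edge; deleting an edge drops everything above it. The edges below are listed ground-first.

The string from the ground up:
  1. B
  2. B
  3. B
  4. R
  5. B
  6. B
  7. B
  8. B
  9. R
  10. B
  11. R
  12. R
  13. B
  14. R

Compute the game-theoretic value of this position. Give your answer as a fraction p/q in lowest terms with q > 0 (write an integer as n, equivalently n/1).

6053/2048

Prefix values for B B B R B B B B R B R R B R via {L|R} + simplicity:
G(B) = { 0 | (no moves) } gives 1
G(BB) = { 0; 1 | (no moves) } gives 2
G(BBB) = { 0; 1; 2 | (no moves) } gives 3
G(BBBR) = { 0; 1; 2 | 3 } gives 5/2
G(BBBRB) = { 0; 1; 2; 5/2 | 3 } gives 11/4
G(BBBRBB) = { 0; 1; 2; 5/2; 11/4 | 3 } gives 23/8
G(BBBRBBB) = { 0; 1; 2; 5/2; 11/4; 23/8 | 3 } gives 47/16
G(BBBRBBBB) = { 0; 1; 2; 5/2; 11/4; 23/8; 47/16 | 3 } gives 95/32
G(BBBRBBBBR) = { 0; 1; 2; 5/2; 11/4; 23/8; 47/16 | 95/32; 3 } gives 189/64
G(BBBRBBBBRB) = { 0; 1; 2; 5/2; 11/4; 23/8; 47/16; 189/64 | 95/32; 3 } gives 379/128
G(BBBRBBBBRBR) = { 0; 1; 2; 5/2; 11/4; 23/8; 47/16; 189/64 | 379/128; 95/32; 3 } gives 757/256
G(BBBRBBBBRBRR) = { 0; 1; 2; 5/2; 11/4; 23/8; 47/16; 189/64 | 757/256; 379/128; 95/32; 3 } gives 1513/512
G(BBBRBBBBRBRRB) = { 0; 1; 2; 5/2; 11/4; 23/8; 47/16; 189/64; 1513/512 | 757/256; 379/128; 95/32; 3 } gives 3027/1024
G(BBBRBBBBRBRRBR) = { 0; 1; 2; 5/2; 11/4; 23/8; 47/16; 189/64; 1513/512 | 3027/1024; 757/256; 379/128; 95/32; 3 } gives 6053/2048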